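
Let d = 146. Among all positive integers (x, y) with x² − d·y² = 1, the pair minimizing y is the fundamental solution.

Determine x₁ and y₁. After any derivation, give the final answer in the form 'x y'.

[12; 12,24] for √146; ℓ=2 ⇒ convergent index 1
i=0: a=12 ⇒ p=12, q=1
i=1: a=12 ⇒ p=145, q=12
→ (145, 12).  Check: 145²=21025, 146·12²=21024, difference 1.

145 12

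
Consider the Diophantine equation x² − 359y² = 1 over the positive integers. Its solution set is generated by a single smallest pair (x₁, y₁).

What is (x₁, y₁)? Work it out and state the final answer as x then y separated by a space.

d=359: √d = [18; 1,17,1,36] (ℓ=4, even), read p_3/q_3
k=0  a_k=18  p_k/q_k = 18/1
…
k=2  a_k=17  p_k/q_k = 341/18
k=3  a_k=1  p_k/q_k = 360/19
(x₁, y₁) = (360, 19);  360² − 359·19² = 1 ✓

360 19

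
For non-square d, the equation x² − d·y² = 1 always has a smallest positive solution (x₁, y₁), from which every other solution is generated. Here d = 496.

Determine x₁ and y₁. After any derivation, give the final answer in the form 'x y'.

4620799 207480

√496 = [22; 3,1,2,4,1,…,1,3,44, …], period ℓ=16 (even) → k=15
a_0=22:  p_0=22·1+0=22,  q_0=22·0+1=1
a_1=3:  p_1=3·22+1=67,  q_1=3·1+0=3
a_2=1:  p_2=1·67+22=89,  q_2=1·3+1=4
…
a_5=1:  p_5=1·1069+245=1314,  q_5=1·48+11=59
…
a_7=2:  p_7=2·2383+1314=6080,  q_7=2·107+59=273
a_8=2:  p_8=2·6080+2383=14543,  q_8=2·273+107=653
…
a_11=1:  p_11=1·49709+35166=84875,  q_11=1·2232+1579=3811
a_12=4:  p_12=4·84875+49709=389209,  q_12=4·3811+2232=17476
…
a_14=1:  p_14=1·863293+389209=1252502,  q_14=1·38763+17476=56239
a_15=3:  p_15=3·1252502+863293=4620799,  q_15=3·56239+38763=207480
fundamental: x₁=4620799, y₁=207480  (since 21351783398401 − 496·43047950400 = 1)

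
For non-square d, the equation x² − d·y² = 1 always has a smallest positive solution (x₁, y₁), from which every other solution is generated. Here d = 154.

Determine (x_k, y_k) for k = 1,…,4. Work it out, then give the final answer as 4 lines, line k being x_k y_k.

21295 1716
906954049 73084440
38627172925615 3112666297884
1645131293994988801 132568457553795120

√154 → a₀=12, period (2,2,3,1,2,1,3,2,2,24); ℓ=10 even so k=9
a_0=12:  p_0=12·1+0=12,  q_0=12·0+1=1
…
a_3=3:  p_3=3·62+25=211,  q_3=3·5+2=17
a_4=1:  p_4=1·211+62=273,  q_4=1·17+5=22
…
a_6=1:  p_6=1·757+273=1030,  q_6=1·61+22=83
a_7=3:  p_7=3·1030+757=3847,  q_7=3·83+61=310
a_8=2:  p_8=2·3847+1030=8724,  q_8=2·310+83=703
a_9=2:  p_9=2·8724+3847=21295,  q_9=2·703+310=1716
→ (21295, 1716).  Check: 21295²=453477025, 154·1716²=453477024, difference 1.
(21295+1716√154)^2 = 906954049 + 73084440√154
(21295+1716√154)^3 = 38627172925615 + 3112666297884√154
(21295+1716√154)^4 = 1645131293994988801 + 132568457553795120√154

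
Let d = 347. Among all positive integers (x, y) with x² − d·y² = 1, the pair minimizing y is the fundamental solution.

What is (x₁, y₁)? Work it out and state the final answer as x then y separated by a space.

[18; 1,1,1,2,4,…,1,1,36] for √347; ℓ=14 ⇒ convergent index 13
k=0  a_k=18  p_k/q_k = 18/1
k=1  a_k=1  p_k/q_k = 19/1
…
k=6  a_k=1  p_k/q_k = 801/43
k=7  a_k=17  p_k/q_k = 14269/766
…
k=10  a_k=2  p_k/q_k = 164168/8813
k=11  a_k=1  p_k/q_k = 238717/12815
k=12  a_k=1  p_k/q_k = 402885/21628
k=13  a_k=1  p_k/q_k = 641602/34443
(x₁, y₁) = (641602, 34443);  641602² − 347·34443² = 1 ✓

641602 34443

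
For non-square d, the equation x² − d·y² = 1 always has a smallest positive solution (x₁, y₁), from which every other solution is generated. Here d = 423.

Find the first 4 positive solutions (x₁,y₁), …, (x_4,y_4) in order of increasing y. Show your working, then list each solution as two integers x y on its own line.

√423 → a₀=20, period (1,1,3,4,3,1,1,40); ℓ=8 even so k=7
k=0  a_k=20  p_k/q_k = 20/1
k=1  a_k=1  p_k/q_k = 21/1
…
k=6  a_k=1  p_k/q_k = 2612/127
k=7  a_k=1  p_k/q_k = 4607/224
fundamental: x₁=4607, y₁=224  (since 21224449 − 423·50176 = 1)
k=2:  x_2 = 4607·4607+423·224·224 = 42448897,  y_2 = 4607·224+224·4607 = 2063936
k=3:  x_3 = 4607·42448897+423·224·2063936 = 391124132351,  y_3 = 4607·2063936+224·42448897 = 19017106080
k=4:  x_4 = 4607·391124132351+423·224·19017106080 = 3603817713033217,  y_4 = 4607·19017106080+224·391124132351 = 175223613357184

4607 224
42448897 2063936
391124132351 19017106080
3603817713033217 175223613357184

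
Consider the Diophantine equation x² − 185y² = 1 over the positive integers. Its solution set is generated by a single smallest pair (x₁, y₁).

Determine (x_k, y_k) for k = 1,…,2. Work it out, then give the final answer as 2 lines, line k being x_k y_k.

9249 680
171088001 12578640

d=185: √d = [13; 1,1,1,1,26] (ℓ=5, odd), read p_9/q_9
step 0: (13, 1)  from 13·(1,0) + (0,1)
…
step 2: (27, 2)  from 1·(14,1) + (13,1)
…
step 4: (68, 5)  from 1·(41,3) + (27,2)
…
step 7: (3686, 271)  from 1·(1877,138) + (1809,133)
step 8: (5563, 409)  from 1·(3686,271) + (1877,138)
step 9: (9249, 680)  from 1·(5563,409) + (3686,271)
→ (9249, 680).  Check: 9249²=85544001, 185·680²=85544000, difference 1.
(9249+680√185)^2 = 171088001 + 12578640√185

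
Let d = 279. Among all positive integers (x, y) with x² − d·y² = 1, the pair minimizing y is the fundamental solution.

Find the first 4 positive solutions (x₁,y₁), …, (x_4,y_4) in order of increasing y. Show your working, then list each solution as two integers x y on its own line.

1520 91
4620799 276640
14047227440 840985509
42703566796801 2556595670720

[16; 1,2,2,1,2,2,1,32] for √279; ℓ=8 ⇒ convergent index 7
a_0=16:  p_0=16·1+0=16,  q_0=16·0+1=1
a_1=1:  p_1=1·16+1=17,  q_1=1·1+0=1
a_2=2:  p_2=2·17+16=50,  q_2=2·1+1=3
…
a_4=1:  p_4=1·117+50=167,  q_4=1·7+3=10
a_5=2:  p_5=2·167+117=451,  q_5=2·10+7=27
a_6=2:  p_6=2·451+167=1069,  q_6=2·27+10=64
a_7=1:  p_7=1·1069+451=1520,  q_7=1·64+27=91
(x₁, y₁) = (1520, 91);  1520² − 279·91² = 1 ✓
(1520+91√279)^2 = 4620799 + 276640√279
(1520+91√279)^3 = 14047227440 + 840985509√279
(1520+91√279)^4 = 42703566796801 + 2556595670720√279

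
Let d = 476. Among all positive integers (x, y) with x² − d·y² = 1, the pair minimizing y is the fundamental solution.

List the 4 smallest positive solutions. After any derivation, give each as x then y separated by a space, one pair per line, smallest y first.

28799 1320
1658764801 76029360
95541534979199 4379139075960
5503001330073139201 252229652421114720

√476 = [21; 1,4,2,10,2,4,1,42, …], period ℓ=8 (even) → k=7
a_0=21:  p_0=21·1+0=21,  q_0=21·0+1=1
…
a_6=4:  p_6=4·5258+2509=23541,  q_6=4·241+115=1079
a_7=1:  p_7=1·23541+5258=28799,  q_7=1·1079+241=1320
→ (28799, 1320).  Check: 28799²=829382401, 476·1320²=829382400, difference 1.
k=2:  x_2 = 28799·28799+476·1320·1320 = 1658764801,  y_2 = 28799·1320+1320·28799 = 76029360
k=3:  x_3 = 28799·1658764801+476·1320·76029360 = 95541534979199,  y_3 = 28799·76029360+1320·1658764801 = 4379139075960
k=4:  x_4 = 28799·95541534979199+476·1320·4379139075960 = 5503001330073139201,  y_4 = 28799·4379139075960+1320·95541534979199 = 252229652421114720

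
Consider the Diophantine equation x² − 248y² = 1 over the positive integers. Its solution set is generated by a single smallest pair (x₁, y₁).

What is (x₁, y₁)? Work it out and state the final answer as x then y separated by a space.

√248 → a₀=15, period (1,2,1,30); ℓ=4 even so k=3
step 0: (15, 1)  from 15·(1,0) + (0,1)
step 1: (16, 1)  from 1·(15,1) + (1,0)
step 2: (47, 3)  from 2·(16,1) + (15,1)
step 3: (63, 4)  from 1·(47,3) + (16,1)
fundamental: x₁=63, y₁=4  (since 3969 − 248·16 = 1)

63 4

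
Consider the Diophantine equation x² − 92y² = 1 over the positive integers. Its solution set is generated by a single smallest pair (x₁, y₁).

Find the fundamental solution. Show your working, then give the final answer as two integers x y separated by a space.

√92 → a₀=9, period (1,1,2,4,2,1,1,18); ℓ=8 even so k=7
i=0: a=9 ⇒ p=9, q=1
…
i=2: a=1 ⇒ p=19, q=2
…
i=5: a=2 ⇒ p=470, q=49
i=6: a=1 ⇒ p=681, q=71
i=7: a=1 ⇒ p=1151, q=120
(x₁, y₁) = (1151, 120);  1151² − 92·120² = 1 ✓

1151 120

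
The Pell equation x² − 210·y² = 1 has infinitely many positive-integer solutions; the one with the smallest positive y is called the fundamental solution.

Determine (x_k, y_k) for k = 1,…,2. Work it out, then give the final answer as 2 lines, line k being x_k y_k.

29 2
1681 116

√210 → a₀=14, period (2,28); ℓ=2 even so k=1
a_0=14:  p_0=14·1+0=14,  q_0=14·0+1=1
a_1=2:  p_1=2·14+1=29,  q_1=2·1+0=2
(x₁, y₁) = (29, 2);  29² − 210·2² = 1 ✓
(29+2√210)^2 = 1681 + 116√210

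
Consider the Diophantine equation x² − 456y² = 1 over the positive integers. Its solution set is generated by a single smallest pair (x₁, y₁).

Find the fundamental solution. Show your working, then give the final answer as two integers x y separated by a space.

[21; 2,1,4,1,2,42] for √456; ℓ=6 ⇒ convergent index 5
step 0: (21, 1)  from 21·(1,0) + (0,1)
step 1: (43, 2)  from 2·(21,1) + (1,0)
step 2: (64, 3)  from 1·(43,2) + (21,1)
step 3: (299, 14)  from 4·(64,3) + (43,2)
step 4: (363, 17)  from 1·(299,14) + (64,3)
step 5: (1025, 48)  from 2·(363,17) + (299,14)
(x₁, y₁) = (1025, 48);  1025² − 456·48² = 1 ✓

1025 48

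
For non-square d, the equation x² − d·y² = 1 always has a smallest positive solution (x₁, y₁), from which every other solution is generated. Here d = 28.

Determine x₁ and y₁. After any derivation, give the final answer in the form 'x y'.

[5; 3,2,3,10] for √28; ℓ=4 ⇒ convergent index 3
step 0: (5, 1)  from 5·(1,0) + (0,1)
step 1: (16, 3)  from 3·(5,1) + (1,0)
step 2: (37, 7)  from 2·(16,3) + (5,1)
step 3: (127, 24)  from 3·(37,7) + (16,3)
(x₁, y₁) = (127, 24);  127² − 28·24² = 1 ✓

127 24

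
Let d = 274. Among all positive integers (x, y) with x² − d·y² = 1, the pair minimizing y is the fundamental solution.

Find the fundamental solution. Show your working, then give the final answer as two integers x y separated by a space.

d=274: √d = [16; 1,1,4,4,1,1,32] (ℓ=7, odd), read p_13/q_13
step 0: (16, 1)  from 16·(1,0) + (0,1)
step 1: (17, 1)  from 1·(16,1) + (1,0)
step 2: (33, 2)  from 1·(17,1) + (16,1)
…
step 6: (1407, 85)  from 1·(778,47) + (629,38)
…
step 10: (419253, 25328)  from 4·(93011,5619) + (47209,2852)
…
step 12: (2189276, 132259)  from 1·(1770023,106931) + (419253,25328)
step 13: (3959299, 239190)  from 1·(2189276,132259) + (1770023,106931)
(x₁, y₁) = (3959299, 239190);  3959299² − 274·239190² = 1 ✓

3959299 239190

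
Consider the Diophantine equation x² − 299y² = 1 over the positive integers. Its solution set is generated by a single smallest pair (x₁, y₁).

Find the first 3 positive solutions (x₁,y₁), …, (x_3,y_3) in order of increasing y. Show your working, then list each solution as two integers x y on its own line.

√299 = [17; 3,2,3,34, …], period ℓ=4 (even) → k=3
i=0: a=17 ⇒ p=17, q=1
i=1: a=3 ⇒ p=52, q=3
i=2: a=2 ⇒ p=121, q=7
i=3: a=3 ⇒ p=415, q=24
fundamental: x₁=415, y₁=24  (since 172225 − 299·576 = 1)
n=2: (415,24)∘(415,24) = (415·415+299·24·24, 415·24+24·415) = (344449,19920)
n=3: (344449,19920)∘(415,24) = (415·344449+299·24·19920, 415·19920+24·344449) = (285892255,16533576)

415 24
344449 19920
285892255 16533576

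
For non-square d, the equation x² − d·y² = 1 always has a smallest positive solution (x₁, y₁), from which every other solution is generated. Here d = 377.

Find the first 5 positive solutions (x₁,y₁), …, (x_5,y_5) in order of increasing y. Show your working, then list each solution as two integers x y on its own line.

233 12
108577 5592
50596649 2605860
23577929857 1214325168
10987264716713 565872922428

d=377: √d = [19; 2,2,2,38] (ℓ=4, even), read p_3/q_3
a_0=19:  p_0=19·1+0=19,  q_0=19·0+1=1
a_1=2:  p_1=2·19+1=39,  q_1=2·1+0=2
a_2=2:  p_2=2·39+19=97,  q_2=2·2+1=5
a_3=2:  p_3=2·97+39=233,  q_3=2·5+2=12
→ (233, 12).  Check: 233²=54289, 377·12²=54288, difference 1.
n=2: (233,12)∘(233,12) = (233·233+377·12·12, 233·12+12·233) = (108577,5592)
n=3: (108577,5592)∘(233,12) = (233·108577+377·12·5592, 233·5592+12·108577) = (50596649,2605860)
n=4: (50596649,2605860)∘(233,12) = (233·50596649+377·12·2605860, 233·2605860+12·50596649) = (23577929857,1214325168)
n=5: (23577929857,1214325168)∘(233,12) = (233·23577929857+377·12·1214325168, 233·1214325168+12·23577929857) = (10987264716713,565872922428)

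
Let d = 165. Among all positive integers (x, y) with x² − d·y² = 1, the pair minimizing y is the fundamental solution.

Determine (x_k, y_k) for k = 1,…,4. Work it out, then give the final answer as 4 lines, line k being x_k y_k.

[12; 1,5,2,5,1,24] for √165; ℓ=6 ⇒ convergent index 5
k=0  a_k=12  p_k/q_k = 12/1
k=1  a_k=1  p_k/q_k = 13/1
k=2  a_k=5  p_k/q_k = 77/6
k=3  a_k=2  p_k/q_k = 167/13
k=4  a_k=5  p_k/q_k = 912/71
k=5  a_k=1  p_k/q_k = 1079/84
(x₁, y₁) = (1079, 84);  1079² − 165·84² = 1 ✓
(1079+84√165)^2 = 2328481 + 181272√165
(1079+84√165)^3 = 5024860919 + 391184892√165
(1079+84√165)^4 = 10843647534721 + 844176815664√165

1079 84
2328481 181272
5024860919 391184892
10843647534721 844176815664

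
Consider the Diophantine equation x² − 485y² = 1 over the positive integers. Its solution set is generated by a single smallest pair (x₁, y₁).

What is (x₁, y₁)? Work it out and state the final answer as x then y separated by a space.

√485 → a₀=22, period (44); ℓ=1 odd so k=1
i=0: a=22 ⇒ p=22, q=1
i=1: a=44 ⇒ p=969, q=44
(x₁, y₁) = (969, 44);  969² − 485·44² = 1 ✓

969 44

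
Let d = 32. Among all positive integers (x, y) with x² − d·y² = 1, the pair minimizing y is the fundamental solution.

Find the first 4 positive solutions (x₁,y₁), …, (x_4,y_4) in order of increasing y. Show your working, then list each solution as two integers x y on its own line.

[5; 1,1,1,10] for √32; ℓ=4 ⇒ convergent index 3
step 0: (5, 1)  from 5·(1,0) + (0,1)
…
step 2: (11, 2)  from 1·(6,1) + (5,1)
step 3: (17, 3)  from 1·(11,2) + (6,1)
→ (17, 3).  Check: 17²=289, 32·3²=288, difference 1.
k=2:  x_2 = 17·17+32·3·3 = 577,  y_2 = 17·3+3·17 = 102
k=3:  x_3 = 17·577+32·3·102 = 19601,  y_3 = 17·102+3·577 = 3465
k=4:  x_4 = 17·19601+32·3·3465 = 665857,  y_4 = 17·3465+3·19601 = 117708

17 3
577 102
19601 3465
665857 117708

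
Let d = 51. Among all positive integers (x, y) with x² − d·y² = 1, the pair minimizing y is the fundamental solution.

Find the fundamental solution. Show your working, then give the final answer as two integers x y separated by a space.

√51 = [7; 7,14, …], period ℓ=2 (even) → k=1
step 0: (7, 1)  from 7·(1,0) + (0,1)
step 1: (50, 7)  from 7·(7,1) + (1,0)
fundamental: x₁=50, y₁=7  (since 2500 − 51·49 = 1)

50 7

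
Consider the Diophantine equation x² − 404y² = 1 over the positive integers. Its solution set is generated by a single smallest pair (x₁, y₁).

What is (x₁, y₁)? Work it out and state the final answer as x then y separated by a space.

d=404: √d = [20; 10,40] (ℓ=2, even), read p_1/q_1
i=0: a=20 ⇒ p=20, q=1
i=1: a=10 ⇒ p=201, q=10
(x₁, y₁) = (201, 10);  201² − 404·10² = 1 ✓

201 10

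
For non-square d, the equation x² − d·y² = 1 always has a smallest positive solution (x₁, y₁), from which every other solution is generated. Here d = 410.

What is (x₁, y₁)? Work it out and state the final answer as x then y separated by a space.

[20; 4,40] for √410; ℓ=2 ⇒ convergent index 1
i=0: a=20 ⇒ p=20, q=1
i=1: a=4 ⇒ p=81, q=4
→ (81, 4).  Check: 81²=6561, 410·4²=6560, difference 1.

81 4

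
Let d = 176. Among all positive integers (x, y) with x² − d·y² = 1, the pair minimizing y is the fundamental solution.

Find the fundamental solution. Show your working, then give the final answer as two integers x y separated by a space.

√176 → a₀=13, period (3,1,3,26); ℓ=4 even so k=3
k=0  a_k=13  p_k/q_k = 13/1
…
k=2  a_k=1  p_k/q_k = 53/4
k=3  a_k=3  p_k/q_k = 199/15
→ (199, 15).  Check: 199²=39601, 176·15²=39600, difference 1.

199 15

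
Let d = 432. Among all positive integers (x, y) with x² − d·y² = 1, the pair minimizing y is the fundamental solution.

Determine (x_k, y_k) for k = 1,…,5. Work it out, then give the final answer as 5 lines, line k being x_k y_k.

√432 = [20; 1,3,1,1,1,3,1,40, …], period ℓ=8 (even) → k=7
i=0: a=20 ⇒ p=20, q=1
…
i=2: a=3 ⇒ p=83, q=4
i=3: a=1 ⇒ p=104, q=5
i=4: a=1 ⇒ p=187, q=9
i=5: a=1 ⇒ p=291, q=14
i=6: a=3 ⇒ p=1060, q=51
i=7: a=1 ⇒ p=1351, q=65
(x₁, y₁) = (1351, 65);  1351² − 432·65² = 1 ✓
k=2:  x_2 = 1351·1351+432·65·65 = 3650401,  y_2 = 1351·65+65·1351 = 175630
k=3:  x_3 = 1351·3650401+432·65·175630 = 9863382151,  y_3 = 1351·175630+65·3650401 = 474552195
k=4:  x_4 = 1351·9863382151+432·65·474552195 = 26650854921601,  y_4 = 1351·474552195+65·9863382151 = 1282239855260
k=5:  x_5 = 1351·26650854921601+432·65·1282239855260 = 72010600134783751,  y_5 = 1351·1282239855260+65·26650854921601 = 3464611614360325

1351 65
3650401 175630
9863382151 474552195
26650854921601 1282239855260
72010600134783751 3464611614360325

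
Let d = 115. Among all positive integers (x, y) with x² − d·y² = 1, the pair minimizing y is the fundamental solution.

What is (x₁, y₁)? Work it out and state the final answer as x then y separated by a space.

1126 105

√115 = [10; 1,2,1,1,1,1,1,2,1,20, …], period ℓ=10 (even) → k=9
k=0  a_k=10  p_k/q_k = 10/1
k=1  a_k=1  p_k/q_k = 11/1
…
k=3  a_k=1  p_k/q_k = 43/4
…
k=6  a_k=1  p_k/q_k = 193/18
…
k=8  a_k=2  p_k/q_k = 815/76
k=9  a_k=1  p_k/q_k = 1126/105
→ (1126, 105).  Check: 1126²=1267876, 115·105²=1267875, difference 1.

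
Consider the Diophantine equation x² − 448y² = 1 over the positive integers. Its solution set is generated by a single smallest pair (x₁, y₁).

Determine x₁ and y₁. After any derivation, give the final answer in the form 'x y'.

[21; 6,42] for √448; ℓ=2 ⇒ convergent index 1
i=0: a=21 ⇒ p=21, q=1
i=1: a=6 ⇒ p=127, q=6
fundamental: x₁=127, y₁=6  (since 16129 − 448·36 = 1)

127 6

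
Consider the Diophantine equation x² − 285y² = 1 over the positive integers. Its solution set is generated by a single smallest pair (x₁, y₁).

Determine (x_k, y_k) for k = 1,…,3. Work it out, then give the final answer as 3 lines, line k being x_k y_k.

d=285: √d = [16; 1,7,2,7,1,32] (ℓ=6, even), read p_5/q_5
a_0=16:  p_0=16·1+0=16,  q_0=16·0+1=1
…
a_3=2:  p_3=2·135+17=287,  q_3=2·8+1=17
a_4=7:  p_4=7·287+135=2144,  q_4=7·17+8=127
a_5=1:  p_5=1·2144+287=2431,  q_5=1·127+17=144
→ (2431, 144).  Check: 2431²=5909761, 285·144²=5909760, difference 1.
(x_2, y_2) = (2431·2431 + 285·144·144, 2431·144 + 144·2431) = (11819521, 700128)
(x_3, y_3) = (2431·11819521 + 285·144·700128, 2431·700128 + 144·11819521) = (57466508671, 3404022192)

2431 144
11819521 700128
57466508671 3404022192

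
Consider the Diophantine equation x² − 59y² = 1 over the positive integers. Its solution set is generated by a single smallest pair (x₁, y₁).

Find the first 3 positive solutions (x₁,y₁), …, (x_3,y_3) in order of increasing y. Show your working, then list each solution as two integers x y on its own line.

530 69
561799 73140
595506410 77528331

√59 = [7; 1,2,7,2,1,14, …], period ℓ=6 (even) → k=5
i=0: a=7 ⇒ p=7, q=1
…
i=2: a=2 ⇒ p=23, q=3
…
i=4: a=2 ⇒ p=361, q=47
i=5: a=1 ⇒ p=530, q=69
→ (530, 69).  Check: 530²=280900, 59·69²=280899, difference 1.
(530+69√59)^2 = 561799 + 73140√59
(530+69√59)^3 = 595506410 + 77528331√59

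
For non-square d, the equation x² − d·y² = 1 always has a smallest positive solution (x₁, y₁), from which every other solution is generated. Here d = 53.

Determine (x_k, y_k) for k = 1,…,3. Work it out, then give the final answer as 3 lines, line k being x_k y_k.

d=53: √d = [7; 3,1,1,3,14] (ℓ=5, odd), read p_9/q_9
a_0=7:  p_0=7·1+0=7,  q_0=7·0+1=1
a_1=3:  p_1=3·7+1=22,  q_1=3·1+0=3
a_2=1:  p_2=1·22+7=29,  q_2=1·3+1=4
…
a_4=3:  p_4=3·51+29=182,  q_4=3·7+4=25
…
a_6=3:  p_6=3·2599+182=7979,  q_6=3·357+25=1096
a_7=1:  p_7=1·7979+2599=10578,  q_7=1·1096+357=1453
a_8=1:  p_8=1·10578+7979=18557,  q_8=1·1453+1096=2549
a_9=3:  p_9=3·18557+10578=66249,  q_9=3·2549+1453=9100
fundamental: x₁=66249, y₁=9100  (since 4388930001 − 53·82810000 = 1)
k=2:  x_2 = 66249·66249+53·9100·9100 = 8777860001,  y_2 = 66249·9100+9100·66249 = 1205731800
k=3:  x_3 = 66249·8777860001+53·9100·1205731800 = 1163048894346249,  y_3 = 66249·1205731800+9100·8777860001 = 159757052027300

66249 9100
8777860001 1205731800
1163048894346249 159757052027300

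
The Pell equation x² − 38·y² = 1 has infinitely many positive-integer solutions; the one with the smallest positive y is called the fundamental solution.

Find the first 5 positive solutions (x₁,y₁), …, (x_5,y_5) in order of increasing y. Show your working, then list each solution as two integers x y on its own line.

d=38: √d = [6; 6,12] (ℓ=2, even), read p_1/q_1
i=0: a=6 ⇒ p=6, q=1
i=1: a=6 ⇒ p=37, q=6
→ (37, 6).  Check: 37²=1369, 38·6²=1368, difference 1.
k=2:  x_2 = 37·37+38·6·6 = 2737,  y_2 = 37·6+6·37 = 444
k=3:  x_3 = 37·2737+38·6·444 = 202501,  y_3 = 37·444+6·2737 = 32850
k=4:  x_4 = 37·202501+38·6·32850 = 14982337,  y_4 = 37·32850+6·202501 = 2430456
k=5:  x_5 = 37·14982337+38·6·2430456 = 1108490437,  y_5 = 37·2430456+6·14982337 = 179820894

37 6
2737 444
202501 32850
14982337 2430456
1108490437 179820894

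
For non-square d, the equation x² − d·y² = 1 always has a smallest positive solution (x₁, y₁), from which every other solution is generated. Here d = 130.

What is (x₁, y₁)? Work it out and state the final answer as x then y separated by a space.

6499 570

[11; 2,2,22] for √130; ℓ=3 ⇒ convergent index 5
a_0=11:  p_0=11·1+0=11,  q_0=11·0+1=1
…
a_2=2:  p_2=2·23+11=57,  q_2=2·2+1=5
a_3=22:  p_3=22·57+23=1277,  q_3=22·5+2=112
a_4=2:  p_4=2·1277+57=2611,  q_4=2·112+5=229
a_5=2:  p_5=2·2611+1277=6499,  q_5=2·229+112=570
(x₁, y₁) = (6499, 570);  6499² − 130·570² = 1 ✓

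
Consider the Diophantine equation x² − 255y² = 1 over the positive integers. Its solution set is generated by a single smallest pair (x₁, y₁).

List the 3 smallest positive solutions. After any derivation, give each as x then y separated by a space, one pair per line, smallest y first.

d=255: √d = [15; 1,30] (ℓ=2, even), read p_1/q_1
i=0: a=15 ⇒ p=15, q=1
i=1: a=1 ⇒ p=16, q=1
→ (16, 1).  Check: 16²=256, 255·1²=255, difference 1.
n=2: (16,1)∘(16,1) = (16·16+255·1·1, 16·1+1·16) = (511,32)
n=3: (511,32)∘(16,1) = (16·511+255·1·32, 16·32+1·511) = (16336,1023)

16 1
511 32
16336 1023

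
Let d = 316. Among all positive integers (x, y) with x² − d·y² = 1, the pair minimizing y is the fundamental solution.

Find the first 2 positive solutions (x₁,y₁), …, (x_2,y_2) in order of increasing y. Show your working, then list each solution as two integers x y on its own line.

12799 720
327628801 18430560

[17; 1,3,2,8,2,3,1,34] for √316; ℓ=8 ⇒ convergent index 7
a_0=17:  p_0=17·1+0=17,  q_0=17·0+1=1
a_1=1:  p_1=1·17+1=18,  q_1=1·1+0=1
a_2=3:  p_2=3·18+17=71,  q_2=3·1+1=4
…
a_4=8:  p_4=8·160+71=1351,  q_4=8·9+4=76
a_5=2:  p_5=2·1351+160=2862,  q_5=2·76+9=161
a_6=3:  p_6=3·2862+1351=9937,  q_6=3·161+76=559
a_7=1:  p_7=1·9937+2862=12799,  q_7=1·559+161=720
→ (12799, 720).  Check: 12799²=163814401, 316·720²=163814400, difference 1.
n=2: (12799,720)∘(12799,720) = (12799·12799+316·720·720, 12799·720+720·12799) = (327628801,18430560)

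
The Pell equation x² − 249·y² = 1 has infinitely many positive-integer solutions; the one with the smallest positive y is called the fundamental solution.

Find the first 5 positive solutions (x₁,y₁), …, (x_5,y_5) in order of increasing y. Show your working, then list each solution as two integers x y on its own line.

√249 = [15; 1,3,1,1,5,…,3,1,30, …], period ℓ=16 (even) → k=15
i=0: a=15 ⇒ p=15, q=1
…
i=2: a=3 ⇒ p=63, q=4
…
i=6: a=1 ⇒ p=931, q=59
i=7: a=3 ⇒ p=3582, q=227
…
i=10: a=1 ⇒ p=150586, q=9543
i=11: a=5 ⇒ p=866765, q=54929
…
i=14: a=3 ⇒ p=6669699, q=422675
i=15: a=1 ⇒ p=8553815, q=542076
fundamental: x₁=8553815, y₁=542076  (since 73167751054225 − 249·293846389776 = 1)
k=2:  x_2 = 8553815·8553815+249·542076·542076 = 146335502108449,  y_2 = 8553815·542076+542076·8553815 = 9273635639880
k=3:  x_3 = 8553815·146335502108449+249·542076·9273635639880 = 2503453625935556812055,  y_3 = 8553815·9273635639880+542076·146335502108449 = 158649927281879742324
k=4:  x_4 = 8553815·2503453625935556812055+249·542076·158649927281879742324 = 42828158354663763449114371201,  y_4 = 8553815·158649927281879742324+542076·2503453625935556812055 = 2714124255465295062538692240
k=5:  x_5 = 8553815·42828158354663763449114371201+249·542076·2714124255465295062538692240 = 732688286712993936041346554632551575,  y_5 = 8553815·2714124255465295062538692240+542076·42828158354663763449114371201 = 46432233536525587120811525646048876

8553815 542076
146335502108449 9273635639880
2503453625935556812055 158649927281879742324
42828158354663763449114371201 2714124255465295062538692240
732688286712993936041346554632551575 46432233536525587120811525646048876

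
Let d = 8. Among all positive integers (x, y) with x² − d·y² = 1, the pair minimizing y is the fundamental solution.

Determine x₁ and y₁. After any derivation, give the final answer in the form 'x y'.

3 1

√8 → a₀=2, period (1,4); ℓ=2 even so k=1
a_0=2:  p_0=2·1+0=2,  q_0=2·0+1=1
a_1=1:  p_1=1·2+1=3,  q_1=1·1+0=1
(x₁, y₁) = (3, 1);  3² − 8·1² = 1 ✓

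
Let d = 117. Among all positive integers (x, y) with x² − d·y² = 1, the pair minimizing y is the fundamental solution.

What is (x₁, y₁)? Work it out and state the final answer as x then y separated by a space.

d=117: √d = [10; 1,4,2,4,1,20] (ℓ=6, even), read p_5/q_5
k=0  a_k=10  p_k/q_k = 10/1
k=1  a_k=1  p_k/q_k = 11/1
k=2  a_k=4  p_k/q_k = 54/5
k=3  a_k=2  p_k/q_k = 119/11
k=4  a_k=4  p_k/q_k = 530/49
k=5  a_k=1  p_k/q_k = 649/60
→ (649, 60).  Check: 649²=421201, 117·60²=421200, difference 1.

649 60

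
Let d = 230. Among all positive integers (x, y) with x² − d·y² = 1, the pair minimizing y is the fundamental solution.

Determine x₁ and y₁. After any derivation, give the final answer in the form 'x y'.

[15; 6,30] for √230; ℓ=2 ⇒ convergent index 1
k=0  a_k=15  p_k/q_k = 15/1
k=1  a_k=6  p_k/q_k = 91/6
(x₁, y₁) = (91, 6);  91² − 230·6² = 1 ✓

91 6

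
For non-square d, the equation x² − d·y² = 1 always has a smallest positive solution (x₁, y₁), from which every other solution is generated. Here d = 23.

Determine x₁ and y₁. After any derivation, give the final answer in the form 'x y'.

24 5

d=23: √d = [4; 1,3,1,8] (ℓ=4, even), read p_3/q_3
i=0: a=4 ⇒ p=4, q=1
…
i=2: a=3 ⇒ p=19, q=4
i=3: a=1 ⇒ p=24, q=5
→ (24, 5).  Check: 24²=576, 23·5²=575, difference 1.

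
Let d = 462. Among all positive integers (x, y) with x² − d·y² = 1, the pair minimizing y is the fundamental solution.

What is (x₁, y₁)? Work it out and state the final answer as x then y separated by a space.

43 2

[21; 2,42] for √462; ℓ=2 ⇒ convergent index 1
k=0  a_k=21  p_k/q_k = 21/1
k=1  a_k=2  p_k/q_k = 43/2
→ (43, 2).  Check: 43²=1849, 462·2²=1848, difference 1.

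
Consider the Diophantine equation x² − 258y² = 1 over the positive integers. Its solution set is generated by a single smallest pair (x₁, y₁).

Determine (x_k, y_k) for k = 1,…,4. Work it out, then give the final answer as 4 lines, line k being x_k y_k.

257 16
132097 8224
67897601 4227120
34899234817 2172731456

√258 = [16; 16,32, …], period ℓ=2 (even) → k=1
k=0  a_k=16  p_k/q_k = 16/1
k=1  a_k=16  p_k/q_k = 257/16
→ (257, 16).  Check: 257²=66049, 258·16²=66048, difference 1.
k=2:  x_2 = 257·257+258·16·16 = 132097,  y_2 = 257·16+16·257 = 8224
k=3:  x_3 = 257·132097+258·16·8224 = 67897601,  y_3 = 257·8224+16·132097 = 4227120
k=4:  x_4 = 257·67897601+258·16·4227120 = 34899234817,  y_4 = 257·4227120+16·67897601 = 2172731456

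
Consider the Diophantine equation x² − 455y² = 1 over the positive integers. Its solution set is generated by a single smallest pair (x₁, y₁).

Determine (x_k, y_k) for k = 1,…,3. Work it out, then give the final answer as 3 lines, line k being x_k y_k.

√455 = [21; 3,42, …], period ℓ=2 (even) → k=1
k=0  a_k=21  p_k/q_k = 21/1
k=1  a_k=3  p_k/q_k = 64/3
fundamental: x₁=64, y₁=3  (since 4096 − 455·9 = 1)
k=2:  x_2 = 64·64+455·3·3 = 8191,  y_2 = 64·3+3·64 = 384
k=3:  x_3 = 64·8191+455·3·384 = 1048384,  y_3 = 64·384+3·8191 = 49149

64 3
8191 384
1048384 49149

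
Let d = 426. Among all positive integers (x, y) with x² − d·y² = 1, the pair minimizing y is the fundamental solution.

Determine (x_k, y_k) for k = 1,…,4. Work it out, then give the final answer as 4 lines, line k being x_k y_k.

√426 = [20; 1,1,1,3,2,6,2,3,1,1,1,40, …], period ℓ=12 (even) → k=11
i=0: a=20 ⇒ p=20, q=1
…
i=3: a=1 ⇒ p=62, q=3
i=4: a=3 ⇒ p=227, q=11
…
i=6: a=6 ⇒ p=3323, q=161
i=7: a=2 ⇒ p=7162, q=347
…
i=9: a=1 ⇒ p=31971, q=1549
i=10: a=1 ⇒ p=56780, q=2751
i=11: a=1 ⇒ p=88751, q=4300
fundamental: x₁=88751, y₁=4300  (since 7876740001 − 426·18490000 = 1)
(x_2, y_2) = (88751·88751 + 426·4300·4300, 88751·4300 + 4300·88751) = (15753480001, 763258600)
(x_3, y_3) = (88751·15753480001 + 426·4300·763258600, 88751·763258600 + 4300·15753480001) = (2796274207048751, 135479928012900)
(x_4, y_4) = (88751·2796274207048751 + 426·4300·135479928012900, 88751·135479928012900 + 4300·2796274207048751) = (496344264283813920001, 24047958181382517200)

88751 4300
15753480001 763258600
2796274207048751 135479928012900
496344264283813920001 24047958181382517200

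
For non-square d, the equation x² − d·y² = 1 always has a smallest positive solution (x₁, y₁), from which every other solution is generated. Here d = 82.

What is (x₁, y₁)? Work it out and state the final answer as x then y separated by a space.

d=82: √d = [9; 18] (ℓ=1, odd), read p_1/q_1
a_0=9:  p_0=9·1+0=9,  q_0=9·0+1=1
a_1=18:  p_1=18·9+1=163,  q_1=18·1+0=18
→ (163, 18).  Check: 163²=26569, 82·18²=26568, difference 1.

163 18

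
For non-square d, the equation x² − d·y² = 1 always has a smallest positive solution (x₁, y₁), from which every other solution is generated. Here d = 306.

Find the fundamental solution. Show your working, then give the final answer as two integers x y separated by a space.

√306 → a₀=17, period (2,34); ℓ=2 even so k=1
a_0=17:  p_0=17·1+0=17,  q_0=17·0+1=1
a_1=2:  p_1=2·17+1=35,  q_1=2·1+0=2
fundamental: x₁=35, y₁=2  (since 1225 − 306·4 = 1)

35 2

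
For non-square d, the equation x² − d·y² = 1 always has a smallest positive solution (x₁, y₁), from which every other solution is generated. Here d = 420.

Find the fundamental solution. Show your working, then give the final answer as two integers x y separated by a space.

[20; 2,40] for √420; ℓ=2 ⇒ convergent index 1
a_0=20:  p_0=20·1+0=20,  q_0=20·0+1=1
a_1=2:  p_1=2·20+1=41,  q_1=2·1+0=2
fundamental: x₁=41, y₁=2  (since 1681 − 420·4 = 1)

41 2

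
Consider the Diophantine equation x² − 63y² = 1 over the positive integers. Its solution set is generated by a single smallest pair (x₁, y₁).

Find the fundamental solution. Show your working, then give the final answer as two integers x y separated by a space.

√63 → a₀=7, period (1,14); ℓ=2 even so k=1
k=0  a_k=7  p_k/q_k = 7/1
k=1  a_k=1  p_k/q_k = 8/1
→ (8, 1).  Check: 8²=64, 63·1²=63, difference 1.

8 1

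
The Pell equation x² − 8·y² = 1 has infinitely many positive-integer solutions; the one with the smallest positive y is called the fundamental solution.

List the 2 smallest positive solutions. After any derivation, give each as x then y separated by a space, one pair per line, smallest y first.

√8 → a₀=2, period (1,4); ℓ=2 even so k=1
a_0=2:  p_0=2·1+0=2,  q_0=2·0+1=1
a_1=1:  p_1=1·2+1=3,  q_1=1·1+0=1
(x₁, y₁) = (3, 1);  3² − 8·1² = 1 ✓
k=2:  x_2 = 3·3+8·1·1 = 17,  y_2 = 3·1+1·3 = 6

3 1
17 6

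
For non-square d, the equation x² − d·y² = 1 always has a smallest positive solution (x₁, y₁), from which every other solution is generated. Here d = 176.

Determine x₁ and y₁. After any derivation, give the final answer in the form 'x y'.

199 15

√176 → a₀=13, period (3,1,3,26); ℓ=4 even so k=3
k=0  a_k=13  p_k/q_k = 13/1
…
k=2  a_k=1  p_k/q_k = 53/4
k=3  a_k=3  p_k/q_k = 199/15
fundamental: x₁=199, y₁=15  (since 39601 − 176·225 = 1)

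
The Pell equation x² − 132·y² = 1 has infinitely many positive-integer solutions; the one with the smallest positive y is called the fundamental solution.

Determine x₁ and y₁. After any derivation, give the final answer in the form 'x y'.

[11; 2,22] for √132; ℓ=2 ⇒ convergent index 1
a_0=11:  p_0=11·1+0=11,  q_0=11·0+1=1
a_1=2:  p_1=2·11+1=23,  q_1=2·1+0=2
(x₁, y₁) = (23, 2);  23² − 132·2² = 1 ✓

23 2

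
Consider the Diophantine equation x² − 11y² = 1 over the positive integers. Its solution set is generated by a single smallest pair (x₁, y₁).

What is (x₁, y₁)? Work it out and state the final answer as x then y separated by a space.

√11 → a₀=3, period (3,6); ℓ=2 even so k=1
a_0=3:  p_0=3·1+0=3,  q_0=3·0+1=1
a_1=3:  p_1=3·3+1=10,  q_1=3·1+0=3
fundamental: x₁=10, y₁=3  (since 100 − 11·9 = 1)

10 3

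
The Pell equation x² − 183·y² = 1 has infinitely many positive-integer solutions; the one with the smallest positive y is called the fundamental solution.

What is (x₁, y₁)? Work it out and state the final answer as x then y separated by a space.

[13; 1,1,8,1,1,26] for √183; ℓ=6 ⇒ convergent index 5
step 0: (13, 1)  from 13·(1,0) + (0,1)
step 1: (14, 1)  from 1·(13,1) + (1,0)
…
step 3: (230, 17)  from 8·(27,2) + (14,1)
step 4: (257, 19)  from 1·(230,17) + (27,2)
step 5: (487, 36)  from 1·(257,19) + (230,17)
→ (487, 36).  Check: 487²=237169, 183·36²=237168, difference 1.

487 36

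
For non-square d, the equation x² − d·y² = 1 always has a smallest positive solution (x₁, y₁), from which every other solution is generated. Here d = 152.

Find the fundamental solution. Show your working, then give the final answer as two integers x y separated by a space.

d=152: √d = [12; 3,24] (ℓ=2, even), read p_1/q_1
a_0=12:  p_0=12·1+0=12,  q_0=12·0+1=1
a_1=3:  p_1=3·12+1=37,  q_1=3·1+0=3
→ (37, 3).  Check: 37²=1369, 152·3²=1368, difference 1.

37 3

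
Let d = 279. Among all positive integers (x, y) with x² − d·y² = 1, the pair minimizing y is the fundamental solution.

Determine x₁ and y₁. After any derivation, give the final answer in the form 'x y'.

d=279: √d = [16; 1,2,2,1,2,2,1,32] (ℓ=8, even), read p_7/q_7
k=0  a_k=16  p_k/q_k = 16/1
…
k=2  a_k=2  p_k/q_k = 50/3
…
k=4  a_k=1  p_k/q_k = 167/10
k=5  a_k=2  p_k/q_k = 451/27
k=6  a_k=2  p_k/q_k = 1069/64
k=7  a_k=1  p_k/q_k = 1520/91
→ (1520, 91).  Check: 1520²=2310400, 279·91²=2310399, difference 1.

1520 91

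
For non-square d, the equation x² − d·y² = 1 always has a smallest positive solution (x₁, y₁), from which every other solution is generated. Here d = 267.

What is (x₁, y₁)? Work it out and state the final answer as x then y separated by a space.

√267 = [16; 2,1,15,1,2,32, …], period ℓ=6 (even) → k=5
i=0: a=16 ⇒ p=16, q=1
i=1: a=2 ⇒ p=33, q=2
…
i=4: a=1 ⇒ p=817, q=50
i=5: a=2 ⇒ p=2402, q=147
fundamental: x₁=2402, y₁=147  (since 5769604 − 267·21609 = 1)

2402 147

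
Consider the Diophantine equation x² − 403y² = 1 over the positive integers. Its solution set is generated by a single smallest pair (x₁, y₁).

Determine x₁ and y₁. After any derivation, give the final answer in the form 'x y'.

669878 33369

d=403: √d = [20; 13,2,1,3,1,3,1,2,13,40] (ℓ=10, even), read p_9/q_9
i=0: a=20 ⇒ p=20, q=1
i=1: a=13 ⇒ p=261, q=13
…
i=3: a=1 ⇒ p=803, q=40
i=4: a=3 ⇒ p=2951, q=147
…
i=6: a=3 ⇒ p=14213, q=708
i=7: a=1 ⇒ p=17967, q=895
i=8: a=2 ⇒ p=50147, q=2498
i=9: a=13 ⇒ p=669878, q=33369
→ (669878, 33369).  Check: 669878²=448736534884, 403·33369²=448736534883, difference 1.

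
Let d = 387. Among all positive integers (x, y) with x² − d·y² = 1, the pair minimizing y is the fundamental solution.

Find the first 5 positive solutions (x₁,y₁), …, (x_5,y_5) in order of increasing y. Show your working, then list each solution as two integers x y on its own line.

3482 177
24248647 1232628
168867574226 8584021215
1175993762661217 59779122508632
8189620394305140962 416301800566092033

[19; 1,2,19,2,1,38] for √387; ℓ=6 ⇒ convergent index 5
step 0: (19, 1)  from 19·(1,0) + (0,1)
step 1: (20, 1)  from 1·(19,1) + (1,0)
step 2: (59, 3)  from 2·(20,1) + (19,1)
step 3: (1141, 58)  from 19·(59,3) + (20,1)
step 4: (2341, 119)  from 2·(1141,58) + (59,3)
step 5: (3482, 177)  from 1·(2341,119) + (1141,58)
→ (3482, 177).  Check: 3482²=12124324, 387·177²=12124323, difference 1.
(x_2, y_2) = (3482·3482 + 387·177·177, 3482·177 + 177·3482) = (24248647, 1232628)
(x_3, y_3) = (3482·24248647 + 387·177·1232628, 3482·1232628 + 177·24248647) = (168867574226, 8584021215)
(x_4, y_4) = (3482·168867574226 + 387·177·8584021215, 3482·8584021215 + 177·168867574226) = (1175993762661217, 59779122508632)
(x_5, y_5) = (3482·1175993762661217 + 387·177·59779122508632, 3482·59779122508632 + 177·1175993762661217) = (8189620394305140962, 416301800566092033)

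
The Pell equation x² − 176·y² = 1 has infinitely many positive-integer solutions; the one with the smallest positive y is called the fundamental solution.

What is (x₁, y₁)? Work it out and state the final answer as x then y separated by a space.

199 15

√176 = [13; 3,1,3,26, …], period ℓ=4 (even) → k=3
step 0: (13, 1)  from 13·(1,0) + (0,1)
…
step 2: (53, 4)  from 1·(40,3) + (13,1)
step 3: (199, 15)  from 3·(53,4) + (40,3)
fundamental: x₁=199, y₁=15  (since 39601 − 176·225 = 1)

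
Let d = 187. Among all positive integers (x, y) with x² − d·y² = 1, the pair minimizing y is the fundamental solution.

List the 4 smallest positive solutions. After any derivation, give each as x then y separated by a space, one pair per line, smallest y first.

1682 123
5658247 413772
19034341226 1391928885
64031518226017 4682448355368

[13; 1,2,13,2,1,26] for √187; ℓ=6 ⇒ convergent index 5
a_0=13:  p_0=13·1+0=13,  q_0=13·0+1=1
a_1=1:  p_1=1·13+1=14,  q_1=1·1+0=1
a_2=2:  p_2=2·14+13=41,  q_2=2·1+1=3
…
a_4=2:  p_4=2·547+41=1135,  q_4=2·40+3=83
a_5=1:  p_5=1·1135+547=1682,  q_5=1·83+40=123
fundamental: x₁=1682, y₁=123  (since 2829124 − 187·15129 = 1)
(x_2, y_2) = (1682·1682 + 187·123·123, 1682·123 + 123·1682) = (5658247, 413772)
(x_3, y_3) = (1682·5658247 + 187·123·413772, 1682·413772 + 123·5658247) = (19034341226, 1391928885)
(x_4, y_4) = (1682·19034341226 + 187·123·1391928885, 1682·1391928885 + 123·19034341226) = (64031518226017, 4682448355368)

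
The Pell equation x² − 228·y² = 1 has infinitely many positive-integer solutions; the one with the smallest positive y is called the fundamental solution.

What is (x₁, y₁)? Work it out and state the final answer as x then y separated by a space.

√228 → a₀=15, period (10,30); ℓ=2 even so k=1
step 0: (15, 1)  from 15·(1,0) + (0,1)
step 1: (151, 10)  from 10·(15,1) + (1,0)
(x₁, y₁) = (151, 10);  151² − 228·10² = 1 ✓

151 10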